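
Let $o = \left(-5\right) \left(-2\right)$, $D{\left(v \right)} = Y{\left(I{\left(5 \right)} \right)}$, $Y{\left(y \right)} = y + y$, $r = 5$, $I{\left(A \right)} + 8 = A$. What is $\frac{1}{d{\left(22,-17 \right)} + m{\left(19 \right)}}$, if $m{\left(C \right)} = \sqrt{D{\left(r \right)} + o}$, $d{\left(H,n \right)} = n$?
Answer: $- \frac{1}{15} \approx -0.066667$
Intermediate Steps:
$I{\left(A \right)} = -8 + A$
$Y{\left(y \right)} = 2 y$
$D{\left(v \right)} = -6$ ($D{\left(v \right)} = 2 \left(-8 + 5\right) = 2 \left(-3\right) = -6$)
$o = 10$
$m{\left(C \right)} = 2$ ($m{\left(C \right)} = \sqrt{-6 + 10} = \sqrt{4} = 2$)
$\frac{1}{d{\left(22,-17 \right)} + m{\left(19 \right)}} = \frac{1}{-17 + 2} = \frac{1}{-15} = - \frac{1}{15}$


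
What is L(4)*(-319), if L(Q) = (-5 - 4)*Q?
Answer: 11484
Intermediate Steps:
L(Q) = -9*Q
L(4)*(-319) = -9*4*(-319) = -36*(-319) = 11484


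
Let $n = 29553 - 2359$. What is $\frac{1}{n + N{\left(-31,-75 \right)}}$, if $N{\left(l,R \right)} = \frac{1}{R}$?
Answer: $\frac{75}{2039549} \approx 3.6773 \cdot 10^{-5}$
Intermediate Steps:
$n = 27194$ ($n = 29553 - 2359 = 27194$)
$\frac{1}{n + N{\left(-31,-75 \right)}} = \frac{1}{27194 + \frac{1}{-75}} = \frac{1}{27194 - \frac{1}{75}} = \frac{1}{\frac{2039549}{75}} = \frac{75}{2039549}$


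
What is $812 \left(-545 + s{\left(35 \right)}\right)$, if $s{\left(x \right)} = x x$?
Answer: $552160$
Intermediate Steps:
$s{\left(x \right)} = x^{2}$
$812 \left(-545 + s{\left(35 \right)}\right) = 812 \left(-545 + 35^{2}\right) = 812 \left(-545 + 1225\right) = 812 \cdot 680 = 552160$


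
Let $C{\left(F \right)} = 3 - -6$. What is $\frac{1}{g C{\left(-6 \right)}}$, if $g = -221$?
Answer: $- \frac{1}{1989} \approx -0.00050277$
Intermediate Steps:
$C{\left(F \right)} = 9$ ($C{\left(F \right)} = 3 + 6 = 9$)
$\frac{1}{g C{\left(-6 \right)}} = \frac{1}{\left(-221\right) 9} = \frac{1}{-1989} = - \frac{1}{1989}$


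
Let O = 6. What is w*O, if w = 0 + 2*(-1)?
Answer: -12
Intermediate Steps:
w = -2 (w = 0 - 2 = -2)
w*O = -2*6 = -12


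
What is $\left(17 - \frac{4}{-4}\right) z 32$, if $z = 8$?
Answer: $4608$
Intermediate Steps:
$\left(17 - \frac{4}{-4}\right) z 32 = \left(17 - \frac{4}{-4}\right) 8 \cdot 32 = \left(17 - 4 \left(- \frac{1}{4}\right)\right) 8 \cdot 32 = \left(17 - -1\right) 8 \cdot 32 = \left(17 + 1\right) 8 \cdot 32 = 18 \cdot 8 \cdot 32 = 144 \cdot 32 = 4608$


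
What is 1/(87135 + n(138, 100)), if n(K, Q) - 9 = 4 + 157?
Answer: 1/87305 ≈ 1.1454e-5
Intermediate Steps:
n(K, Q) = 170 (n(K, Q) = 9 + (4 + 157) = 9 + 161 = 170)
1/(87135 + n(138, 100)) = 1/(87135 + 170) = 1/87305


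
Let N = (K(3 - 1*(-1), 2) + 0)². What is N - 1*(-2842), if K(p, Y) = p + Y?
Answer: 2878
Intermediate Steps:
K(p, Y) = Y + p
N = 36 (N = ((2 + (3 - 1*(-1))) + 0)² = ((2 + (3 + 1)) + 0)² = ((2 + 4) + 0)² = (6 + 0)² = 6² = 36)
N - 1*(-2842) = 36 - 1*(-2842) = 36 + 2842 = 2878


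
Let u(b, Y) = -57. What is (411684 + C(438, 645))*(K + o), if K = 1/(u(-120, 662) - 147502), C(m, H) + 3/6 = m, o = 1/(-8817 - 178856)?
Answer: -138156314688/27692840207 ≈ -4.9889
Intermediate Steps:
o = -1/187673 (o = 1/(-187673) = -1/187673 ≈ -5.3284e-6)
C(m, H) = -½ + m
K = -1/147559 (K = 1/(-57 - 147502) = 1/(-147559) = -1/147559 ≈ -6.7770e-6)
(411684 + C(438, 645))*(K + o) = (411684 + (-½ + 438))*(-1/147559 - 1/187673) = (411684 + 875/2)*(-335232/27692840207) = (824243/2)*(-335232/27692840207) = -138156314688/27692840207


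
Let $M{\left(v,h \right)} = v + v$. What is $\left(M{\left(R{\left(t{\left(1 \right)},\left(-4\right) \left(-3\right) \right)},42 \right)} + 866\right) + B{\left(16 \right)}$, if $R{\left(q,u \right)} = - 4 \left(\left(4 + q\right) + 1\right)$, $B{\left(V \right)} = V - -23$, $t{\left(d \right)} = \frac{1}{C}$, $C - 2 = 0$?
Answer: $861$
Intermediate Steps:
$C = 2$ ($C = 2 + 0 = 2$)
$t{\left(d \right)} = \frac{1}{2}$
$B{\left(V \right)} = 23 + V$ ($B{\left(V \right)} = V + 23 = 23 + V$)
$R{\left(q,u \right)} = -20 - 4 q$ ($R{\left(q,u \right)} = - 4 \left(5 + q\right) = -20 - 4 q$)
$M{\left(v,h \right)} = 2 v$
$\left(M{\left(R{\left(t{\left(1 \right)},\left(-4\right) \left(-3\right) \right)},42 \right)} + 866\right) + B{\left(16 \right)} = \left(2 \left(-20 - 2\right) + 866\right) + \left(23 + 16\right) = \left(2 \left(-20 - 2\right) + 866\right) + 39 = \left(2 \left(-22\right) + 866\right) + 39 = \left(-44 + 866\right) + 39 = 822 + 39 = 861$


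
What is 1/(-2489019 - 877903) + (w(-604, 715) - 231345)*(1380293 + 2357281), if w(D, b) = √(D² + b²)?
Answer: -2911273270833561661/3366922 + 3737574*√876041 ≈ -8.6117e+11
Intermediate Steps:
1/(-2489019 - 877903) + (w(-604, 715) - 231345)*(1380293 + 2357281) = 1/(-2489019 - 877903) + (√((-604)² + 715²) - 231345)*(1380293 + 2357281) = 1/(-3366922) + (√(364816 + 511225) - 231345)*3737574 = -1/3366922 + (√876041 - 231345)*3737574 = -1/3366922 + (-231345 + √876041)*3737574 = -1/3366922 + (-864669057030 + 3737574*√876041) = -2911273270833561661/3366922 + 3737574*√876041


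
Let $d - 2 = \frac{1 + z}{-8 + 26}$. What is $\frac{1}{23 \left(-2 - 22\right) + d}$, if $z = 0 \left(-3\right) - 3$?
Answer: $- \frac{9}{4951} \approx -0.0018178$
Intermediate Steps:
$z = -3$ ($z = 0 - 3 = -3$)
$d = \frac{17}{9}$ ($d = 2 + \frac{1 - 3}{-8 + 26} = 2 - \frac{2}{18} = 2 - \frac{1}{9} = \frac{17}{9} \approx 1.8889$)
$\frac{1}{23 \left(-2 - 22\right) + d} = \frac{1}{23 \left(-2 - 22\right) + \frac{17}{9}} = \frac{1}{23 \left(-24\right) + \frac{17}{9}} = \frac{1}{-552 + \frac{17}{9}} = \frac{1}{- \frac{4951}{9}} = - \frac{9}{4951}$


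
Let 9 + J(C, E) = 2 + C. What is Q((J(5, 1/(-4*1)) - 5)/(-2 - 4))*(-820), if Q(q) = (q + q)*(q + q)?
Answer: -40180/9 ≈ -4464.4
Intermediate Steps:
J(C, E) = -7 + C (J(C, E) = -9 + (2 + C) = -7 + C)
Q(q) = 4*q² (Q(q) = (2*q)*(2*q) = 4*q²)
Q((J(5, 1/(-4*1)) - 5)/(-2 - 4))*(-820) = (4*(((-7 + 5) - 5)/(-2 - 4))²)*(-820) = (4*((-2 - 5)/(-6))²)*(-820) = (4*(-7*(-⅙))²)*(-820) = (4*(7/6)²)*(-820) = (4*(49/36))*(-820) = (49/9)*(-820) = -40180/9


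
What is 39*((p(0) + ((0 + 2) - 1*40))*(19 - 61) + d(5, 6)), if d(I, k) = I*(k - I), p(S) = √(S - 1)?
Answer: 62439 - 1638*I ≈ 62439.0 - 1638.0*I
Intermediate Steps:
p(S) = √(-1 + S)
39*((p(0) + ((0 + 2) - 1*40))*(19 - 61) + d(5, 6)) = 39*((√(-1 + 0) + ((0 + 2) - 1*40))*(19 - 61) + 5*(6 - 1*5)) = 39*((√(-1) + (2 - 40))*(-42) + 5*(6 - 5)) = 39*((I - 38)*(-42) + 5*1) = 39*((-38 + I)*(-42) + 5) = 39*((1596 - 42*I) + 5) = 39*(1601 - 42*I) = 62439 - 1638*I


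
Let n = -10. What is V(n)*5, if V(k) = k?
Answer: -50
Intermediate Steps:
V(n)*5 = -10*5 = -50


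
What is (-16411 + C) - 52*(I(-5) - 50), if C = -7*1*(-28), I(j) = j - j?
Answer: -13615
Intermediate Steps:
I(j) = 0
C = 196 (C = -7*(-28) = 196)
(-16411 + C) - 52*(I(-5) - 50) = (-16411 + 196) - 52*(0 - 50) = -16215 - 52*(-50) = -16215 + 2600 = -13615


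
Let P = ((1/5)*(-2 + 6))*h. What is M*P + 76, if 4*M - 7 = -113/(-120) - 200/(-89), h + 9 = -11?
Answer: 94103/2670 ≈ 35.245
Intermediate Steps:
h = -20 (h = -9 - 11 = -20)
M = 108817/42720 (M = 7/4 + (-113/(-120) - 200/(-89))/4 = 7/4 + (-113*(-1/120) - 200*(-1/89))/4 = 7/4 + (113/120 + 200/89)/4 = 7/4 + (¼)*(34057/10680) = 7/4 + 34057/42720 = 108817/42720 ≈ 2.5472)
P = -16 (P = ((1/5)*(-2 + 6))*(-20) = ((1*(⅕))*4)*(-20) = ((⅕)*4)*(-20) = (⅘)*(-20) = -16)
M*P + 76 = (108817/42720)*(-16) + 76 = -108817/2670 + 76 = 94103/2670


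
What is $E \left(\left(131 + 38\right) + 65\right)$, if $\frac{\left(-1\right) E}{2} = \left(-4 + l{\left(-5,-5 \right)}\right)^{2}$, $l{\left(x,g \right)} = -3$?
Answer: $-22932$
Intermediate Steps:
$E = -98$ ($E = - 2 \left(-4 - 3\right)^{2} = - 2 \left(-7\right)^{2} = \left(-2\right) 49 = -98$)
$E \left(\left(131 + 38\right) + 65\right) = - 98 \left(\left(131 + 38\right) + 65\right) = - 98 \left(169 + 65\right) = \left(-98\right) 234 = -22932$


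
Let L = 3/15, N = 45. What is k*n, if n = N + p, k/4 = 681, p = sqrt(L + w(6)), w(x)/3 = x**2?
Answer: 122580 + 2724*sqrt(2705)/5 ≈ 1.5091e+5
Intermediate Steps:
w(x) = 3*x**2
L = 1/5 (L = 3*(1/15) = 1/5 ≈ 0.20000)
p = sqrt(2705)/5 (p = sqrt(1/5 + 3*6**2) = sqrt(1/5 + 3*36) = sqrt(1/5 + 108) = sqrt(541/5) = sqrt(2705)/5 ≈ 10.402)
k = 2724 (k = 4*681 = 2724)
n = 45 + sqrt(2705)/5 ≈ 55.402
k*n = 2724*(45 + sqrt(2705)/5) = 122580 + 2724*sqrt(2705)/5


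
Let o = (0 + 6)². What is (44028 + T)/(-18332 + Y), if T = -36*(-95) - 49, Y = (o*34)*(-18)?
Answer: -47399/40364 ≈ -1.1743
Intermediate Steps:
o = 36 (o = 6² = 36)
Y = -22032 (Y = (36*34)*(-18) = 1224*(-18) = -22032)
T = 3371 (T = 3420 - 49 = 3371)
(44028 + T)/(-18332 + Y) = (44028 + 3371)/(-18332 - 22032) = 47399/(-40364) = 47399*(-1/40364) = -47399/40364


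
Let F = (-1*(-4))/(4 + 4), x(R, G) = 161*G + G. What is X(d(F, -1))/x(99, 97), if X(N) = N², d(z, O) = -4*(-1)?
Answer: 8/7857 ≈ 0.0010182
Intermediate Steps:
x(R, G) = 162*G
F = ½ (F = 4/8 = 4*(⅛) = ½ ≈ 0.50000)
d(z, O) = 4
X(d(F, -1))/x(99, 97) = 4²/((162*97)) = 16/15714 = 16*(1/15714) = 8/7857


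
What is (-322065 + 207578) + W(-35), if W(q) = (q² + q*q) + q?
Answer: -112072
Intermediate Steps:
W(q) = q + 2*q² (W(q) = (q² + q²) + q = 2*q² + q = q + 2*q²)
(-322065 + 207578) + W(-35) = (-322065 + 207578) - 35*(1 + 2*(-35)) = -114487 - 35*(1 - 70) = -114487 - 35*(-69) = -114487 + 2415 = -112072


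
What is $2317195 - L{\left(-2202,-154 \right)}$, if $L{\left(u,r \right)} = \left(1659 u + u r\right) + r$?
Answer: $5631359$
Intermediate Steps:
$L{\left(u,r \right)} = r + 1659 u + r u$ ($L{\left(u,r \right)} = \left(1659 u + r u\right) + r = r + 1659 u + r u$)
$2317195 - L{\left(-2202,-154 \right)} = 2317195 - \left(-154 + 1659 \left(-2202\right) - -339108\right) = 2317195 - \left(-154 - 3653118 + 339108\right) = 2317195 - -3314164 = 2317195 + 3314164 = 5631359$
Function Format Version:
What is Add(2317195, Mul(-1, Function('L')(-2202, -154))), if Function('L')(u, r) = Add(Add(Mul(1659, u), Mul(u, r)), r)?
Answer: 5631359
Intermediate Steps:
Function('L')(u, r) = Add(r, Mul(1659, u), Mul(r, u)) (Function('L')(u, r) = Add(Add(Mul(1659, u), Mul(r, u)), r) = Add(r, Mul(1659, u), Mul(r, u)))
Add(2317195, Mul(-1, Function('L')(-2202, -154))) = Add(2317195, Mul(-1, Add(-154, Mul(1659, -2202), Mul(-154, -2202)))) = Add(2317195, Mul(-1, Add(-154, -3653118, 339108))) = Add(2317195, Mul(-1, -3314164)) = Add(2317195, 3314164) = 5631359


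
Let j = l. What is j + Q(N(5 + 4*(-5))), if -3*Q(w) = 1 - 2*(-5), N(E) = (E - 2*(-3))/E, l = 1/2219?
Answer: -24406/6657 ≈ -3.6662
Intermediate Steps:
l = 1/2219 ≈ 0.00045065
j = 1/2219 ≈ 0.00045065
N(E) = (6 + E)/E (N(E) = (E + 6)/E = (6 + E)/E)
Q(w) = -11/3 (Q(w) = -(1 - 2*(-5))/3 = -(1 + 10)/3 = -⅓*11 = -11/3)
j + Q(N(5 + 4*(-5))) = 1/2219 - 11/3 = -24406/6657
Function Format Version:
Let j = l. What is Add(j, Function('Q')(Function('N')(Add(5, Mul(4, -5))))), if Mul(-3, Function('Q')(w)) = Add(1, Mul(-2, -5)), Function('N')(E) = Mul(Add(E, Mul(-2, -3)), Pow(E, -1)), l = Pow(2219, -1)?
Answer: Rational(-24406, 6657) ≈ -3.6662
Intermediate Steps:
l = Rational(1, 2219) ≈ 0.00045065
j = Rational(1, 2219) ≈ 0.00045065
Function('N')(E) = Mul(Pow(E, -1), Add(6, E)) (Function('N')(E) = Mul(Add(E, 6), Pow(E, -1)) = Mul(Add(6, E), Pow(E, -1)) = Mul(Pow(E, -1), Add(6, E)))
Function('Q')(w) = Rational(-11, 3) (Function('Q')(w) = Mul(Rational(-1, 3), Add(1, Mul(-2, -5))) = Mul(Rational(-1, 3), Add(1, 10)) = Mul(Rational(-1, 3), 11) = Rational(-11, 3))
Add(j, Function('Q')(Function('N')(Add(5, Mul(4, -5))))) = Add(Rational(1, 2219), Rational(-11, 3)) = Rational(-24406, 6657)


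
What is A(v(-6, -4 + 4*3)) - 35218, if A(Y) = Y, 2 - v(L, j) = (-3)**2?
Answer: -35225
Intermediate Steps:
v(L, j) = -7 (v(L, j) = 2 - 1*(-3)**2 = 2 - 1*9 = 2 - 9 = -7)
A(v(-6, -4 + 4*3)) - 35218 = -7 - 35218 = -35225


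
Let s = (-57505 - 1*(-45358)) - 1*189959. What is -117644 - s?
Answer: 84462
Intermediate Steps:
s = -202106 (s = (-57505 + 45358) - 189959 = -12147 - 189959 = -202106)
-117644 - s = -117644 - 1*(-202106) = -117644 + 202106 = 84462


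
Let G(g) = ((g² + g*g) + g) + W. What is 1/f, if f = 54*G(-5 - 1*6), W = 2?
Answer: 1/12582 ≈ 7.9479e-5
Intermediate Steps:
G(g) = 2 + g + 2*g² (G(g) = ((g² + g*g) + g) + 2 = ((g² + g²) + g) + 2 = (2*g² + g) + 2 = (g + 2*g²) + 2 = 2 + g + 2*g²)
f = 12582 (f = 54*(2 + (-5 - 1*6) + 2*(-5 - 1*6)²) = 54*(2 + (-5 - 6) + 2*(-5 - 6)²) = 54*(2 - 11 + 2*(-11)²) = 54*(2 - 11 + 2*121) = 54*(2 - 11 + 242) = 54*233 = 12582)
1/f = 1/12582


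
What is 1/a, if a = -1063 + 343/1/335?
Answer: 1/113842 ≈ 8.7841e-6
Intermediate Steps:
a = 113842 (a = -1063 + 343/(1/335) = -1063 + 335*343 = -1063 + 114905 = 113842)
1/a = 1/113842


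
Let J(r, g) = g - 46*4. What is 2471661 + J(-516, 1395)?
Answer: 2472872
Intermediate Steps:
J(r, g) = -184 + g (J(r, g) = g - 184 = -184 + g)
2471661 + J(-516, 1395) = 2471661 + (-184 + 1395) = 2471661 + 1211 = 2472872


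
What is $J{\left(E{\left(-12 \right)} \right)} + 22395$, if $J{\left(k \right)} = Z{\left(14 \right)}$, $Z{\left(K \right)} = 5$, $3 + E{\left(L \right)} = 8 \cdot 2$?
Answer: $22400$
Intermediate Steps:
$E{\left(L \right)} = 13$ ($E{\left(L \right)} = -3 + 8 \cdot 2 = -3 + 16 = 13$)
$J{\left(k \right)} = 5$
$J{\left(E{\left(-12 \right)} \right)} + 22395 = 5 + 22395 = 22400$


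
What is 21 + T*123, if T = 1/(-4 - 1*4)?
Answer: 45/8 ≈ 5.6250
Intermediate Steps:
T = -⅛ (T = 1/(-4 - 4) = 1/(-8) = -⅛ ≈ -0.12500)
21 + T*123 = 21 - ⅛*123 = 21 - 123/8 = 45/8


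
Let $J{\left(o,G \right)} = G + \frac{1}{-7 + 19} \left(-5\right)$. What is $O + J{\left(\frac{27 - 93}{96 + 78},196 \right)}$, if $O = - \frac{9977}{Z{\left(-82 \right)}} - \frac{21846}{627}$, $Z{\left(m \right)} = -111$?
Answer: $\frac{704755}{2812} \approx 250.62$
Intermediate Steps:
$J{\left(o,G \right)} = - \frac{5}{12} + G$ ($J{\left(o,G \right)} = G + \frac{1}{12} \left(-5\right) = G - \frac{5}{12} = - \frac{5}{12} + G$)
$O = \frac{116081}{2109}$ ($O = - \frac{9977}{-111} - \frac{21846}{627} = \left(-9977\right) \left(- \frac{1}{111}\right) - \frac{662}{19} = \frac{9977}{111} - \frac{662}{19} = \frac{116081}{2109} \approx 55.041$)
$O + J{\left(\frac{27 - 93}{96 + 78},196 \right)} = \frac{116081}{2109} + \left(- \frac{5}{12} + 196\right) = \frac{116081}{2109} + \frac{2347}{12} = \frac{704755}{2812}$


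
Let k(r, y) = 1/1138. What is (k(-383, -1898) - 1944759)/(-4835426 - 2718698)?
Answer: 2213135741/8596593112 ≈ 0.25744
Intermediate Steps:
k(r, y) = 1/1138
(k(-383, -1898) - 1944759)/(-4835426 - 2718698) = (1/1138 - 1944759)/(-4835426 - 2718698) = -2213135741/1138/(-7554124) = -2213135741/1138*(-1/7554124) = 2213135741/8596593112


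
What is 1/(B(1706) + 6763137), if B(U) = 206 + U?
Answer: 1/6765049 ≈ 1.4782e-7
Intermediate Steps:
1/(B(1706) + 6763137) = 1/((206 + 1706) + 6763137) = 1/(1912 + 6763137) = 1/6765049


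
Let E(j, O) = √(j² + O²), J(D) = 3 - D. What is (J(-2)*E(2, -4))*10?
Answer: 100*√5 ≈ 223.61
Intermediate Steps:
E(j, O) = √(O² + j²)
(J(-2)*E(2, -4))*10 = ((3 - 1*(-2))*√((-4)² + 2²))*10 = ((3 + 2)*√(16 + 4))*10 = (5*√20)*10 = (5*(2*√5))*10 = (10*√5)*10 = 100*√5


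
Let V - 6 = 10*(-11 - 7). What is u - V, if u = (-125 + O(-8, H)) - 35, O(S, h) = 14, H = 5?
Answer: 28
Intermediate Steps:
V = -174 (V = 6 + 10*(-11 - 7) = 6 + 10*(-18) = 6 - 180 = -174)
u = -146 (u = (-125 + 14) - 35 = -111 - 35 = -146)
u - V = -146 - 1*(-174) = -146 + 174 = 28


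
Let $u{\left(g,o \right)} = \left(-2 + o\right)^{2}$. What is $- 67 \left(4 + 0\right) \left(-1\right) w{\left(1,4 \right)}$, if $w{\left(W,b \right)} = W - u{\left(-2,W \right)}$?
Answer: $0$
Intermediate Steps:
$w{\left(W,b \right)} = W - \left(-2 + W\right)^{2}$
$- 67 \left(4 + 0\right) \left(-1\right) w{\left(1,4 \right)} = - 67 \left(4 + 0\right) \left(-1\right) \left(1 - \left(-2 + 1\right)^{2}\right) = - 67 \cdot 4 \left(-1\right) \left(1 - \left(-1\right)^{2}\right) = - 67 \left(- 4 \left(1 - 1\right)\right) = - 67 \left(\left(-4\right) 0\right) = \left(-67\right) 0 = 0$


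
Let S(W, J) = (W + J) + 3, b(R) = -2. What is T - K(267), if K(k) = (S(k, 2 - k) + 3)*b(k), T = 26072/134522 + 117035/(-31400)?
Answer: 5265873133/422399080 ≈ 12.467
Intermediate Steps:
T = -1492512147/422399080 (T = 26072*(1/134522) + 117035*(-1/31400) = 13036/67261 - 23407/6280 = -1492512147/422399080 ≈ -3.5334)
S(W, J) = 3 + J + W (S(W, J) = (J + W) + 3 = 3 + J + W)
K(k) = -16 (K(k) = ((3 + (2 - k) + k) + 3)*(-2) = (5 + 3)*(-2) = 8*(-2) = -16)
T - K(267) = -1492512147/422399080 - 1*(-16) = -1492512147/422399080 + 16 = 5265873133/422399080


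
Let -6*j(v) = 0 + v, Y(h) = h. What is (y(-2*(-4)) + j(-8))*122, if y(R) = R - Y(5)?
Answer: 1586/3 ≈ 528.67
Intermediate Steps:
y(R) = -5 + R (y(R) = R - 1*5 = R - 5 = -5 + R)
j(v) = -v/6 (j(v) = -(0 + v)/6 = -v/6)
(y(-2*(-4)) + j(-8))*122 = ((-5 - 2*(-4)) - ⅙*(-8))*122 = ((-5 + 8) + 4/3)*122 = (3 + 4/3)*122 = (13/3)*122 = 1586/3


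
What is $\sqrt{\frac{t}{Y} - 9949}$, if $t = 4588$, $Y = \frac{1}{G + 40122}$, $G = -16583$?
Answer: $\sqrt{107986983} \approx 10392.0$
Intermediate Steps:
$Y = \frac{1}{23539}$ ($Y = \frac{1}{-16583 + 40122} = \frac{1}{23539} \approx 4.2483 \cdot 10^{-5}$)
$\sqrt{\frac{t}{Y} - 9949} = \sqrt{4588 \frac{1}{\frac{1}{23539}} - 9949} = \sqrt{4588 \cdot 23539 - 9949} = \sqrt{107996932 - 9949} = \sqrt{107986983}$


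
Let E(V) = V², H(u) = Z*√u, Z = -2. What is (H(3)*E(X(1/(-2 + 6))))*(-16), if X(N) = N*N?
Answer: √3/8 ≈ 0.21651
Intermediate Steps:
H(u) = -2*√u
X(N) = N²
(H(3)*E(X(1/(-2 + 6))))*(-16) = ((-2*√3)*((1/(-2 + 6))²)²)*(-16) = ((-2*√3)*((1/4)²)²)*(-16) = ((-2*√3)*((¼)²)²)*(-16) = ((-2*√3)*(1/16)²)*(-16) = (-2*√3*(1/256))*(-16) = -√3/128*(-16) = √3/8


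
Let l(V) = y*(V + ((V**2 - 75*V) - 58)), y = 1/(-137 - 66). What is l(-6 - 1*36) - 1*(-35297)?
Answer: 246913/7 ≈ 35273.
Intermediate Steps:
y = -1/203 (y = 1/(-203) = -1/203 ≈ -0.0049261)
l(V) = 2/7 - V**2/203 + 74*V/203 (l(V) = -(V + ((V**2 - 75*V) - 58))/203 = -(V + (-58 + V**2 - 75*V))/203 = -(-58 + V**2 - 74*V)/203 = 2/7 - V**2/203 + 74*V/203)
l(-6 - 1*36) - 1*(-35297) = (2/7 - (-6 - 1*36)**2/203 + 74*(-6 - 1*36)/203) - 1*(-35297) = (2/7 - (-6 - 36)**2/203 + 74*(-6 - 36)/203) + 35297 = (2/7 - 1/203*(-42)**2 + (74/203)*(-42)) + 35297 = (2/7 - 1/203*1764 - 444/29) + 35297 = (2/7 - 252/29 - 444/29) + 35297 = -166/7 + 35297 = 246913/7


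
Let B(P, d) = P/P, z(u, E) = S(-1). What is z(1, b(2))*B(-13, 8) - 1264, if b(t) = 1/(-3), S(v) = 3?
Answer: -1261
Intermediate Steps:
b(t) = -⅓
z(u, E) = 3
B(P, d) = 1
z(1, b(2))*B(-13, 8) - 1264 = 3*1 - 1264 = 3 - 1264 = -1261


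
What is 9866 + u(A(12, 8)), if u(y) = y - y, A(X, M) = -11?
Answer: 9866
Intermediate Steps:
u(y) = 0
9866 + u(A(12, 8)) = 9866 + 0 = 9866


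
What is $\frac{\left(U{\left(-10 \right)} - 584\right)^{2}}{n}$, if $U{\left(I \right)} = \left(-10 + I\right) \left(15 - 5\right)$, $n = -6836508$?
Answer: $- \frac{21952}{244161} \approx -0.089908$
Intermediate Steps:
$U{\left(I \right)} = -100 + 10 I$ ($U{\left(I \right)} = \left(-10 + I\right) 10 = -100 + 10 I$)
$\frac{\left(U{\left(-10 \right)} - 584\right)^{2}}{n} = \frac{\left(\left(-100 + 10 \left(-10\right)\right) - 584\right)^{2}}{-6836508} = \left(\left(-100 - 100\right) - 584\right)^{2} \left(- \frac{1}{6836508}\right) = \left(-200 - 584\right)^{2} \left(- \frac{1}{6836508}\right) = \left(-784\right)^{2} \left(- \frac{1}{6836508}\right) = 614656 \left(- \frac{1}{6836508}\right) = - \frac{21952}{244161}$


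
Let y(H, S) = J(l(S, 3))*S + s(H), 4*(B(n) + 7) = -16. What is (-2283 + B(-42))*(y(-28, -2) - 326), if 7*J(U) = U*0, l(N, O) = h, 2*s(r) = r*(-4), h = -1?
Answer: 619380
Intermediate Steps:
s(r) = -2*r (s(r) = (r*(-4))/2 = (-4*r)/2 = -2*r)
l(N, O) = -1
B(n) = -11 (B(n) = -7 + (¼)*(-16) = -7 - 4 = -11)
J(U) = 0 (J(U) = (U*0)/7 = (⅐)*0 = 0)
y(H, S) = -2*H (y(H, S) = 0*S - 2*H = 0 - 2*H = -2*H)
(-2283 + B(-42))*(y(-28, -2) - 326) = (-2283 - 11)*(-2*(-28) - 326) = -2294*(56 - 326) = -2294*(-270) = 619380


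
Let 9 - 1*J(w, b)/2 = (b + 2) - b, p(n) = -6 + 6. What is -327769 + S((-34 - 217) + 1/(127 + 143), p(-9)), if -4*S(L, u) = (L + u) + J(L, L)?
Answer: -353926531/1080 ≈ -3.2771e+5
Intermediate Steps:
p(n) = 0
J(w, b) = 14 (J(w, b) = 18 - 2*((b + 2) - b) = 18 - 2*((2 + b) - b) = 18 - 2*2 = 18 - 4 = 14)
S(L, u) = -7/2 - L/4 - u/4 (S(L, u) = -((L + u) + 14)/4 = -(14 + L + u)/4 = -7/2 - L/4 - u/4)
-327769 + S((-34 - 217) + 1/(127 + 143), p(-9)) = -327769 + (-7/2 - ((-34 - 217) + 1/(127 + 143))/4 - ¼*0) = -327769 + (-7/2 - (-251 + 1/270)/4 + 0) = -327769 + (-7/2 - ¼*(-67769/270) + 0) = -327769 + (-7/2 + 67769/1080 + 0) = -327769 + 63989/1080 = -353926531/1080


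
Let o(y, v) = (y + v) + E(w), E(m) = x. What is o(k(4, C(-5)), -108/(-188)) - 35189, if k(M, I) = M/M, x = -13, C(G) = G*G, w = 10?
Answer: -1654420/47 ≈ -35200.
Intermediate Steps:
C(G) = G**2
E(m) = -13
k(M, I) = 1
o(y, v) = -13 + v + y (o(y, v) = (y + v) - 13 = (v + y) - 13 = -13 + v + y)
o(k(4, C(-5)), -108/(-188)) - 35189 = (-13 - 108/(-188) + 1) - 35189 = (-13 - 108*(-1/188) + 1) - 35189 = (-13 + 27/47 + 1) - 35189 = -537/47 - 35189 = -1654420/47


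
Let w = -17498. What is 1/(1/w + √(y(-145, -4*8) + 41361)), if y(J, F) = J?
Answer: 17498/12619515044863 + 4898880064*√161/12619515044863 ≈ 0.0049257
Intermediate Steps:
1/(1/w + √(y(-145, -4*8) + 41361)) = 1/(1/(-17498) + √(-145 + 41361)) = 1/(-1/17498 + √41216) = 1/(-1/17498 + 16*√161)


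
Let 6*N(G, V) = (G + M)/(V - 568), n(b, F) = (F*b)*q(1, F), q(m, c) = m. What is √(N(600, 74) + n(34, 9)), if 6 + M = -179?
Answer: √671767629/1482 ≈ 17.489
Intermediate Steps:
M = -185 (M = -6 - 179 = -185)
n(b, F) = F*b (n(b, F) = (F*b)*1 = F*b)
N(G, V) = (-185 + G)/(6*(-568 + V)) (N(G, V) = ((G - 185)/(V - 568))/6 = ((-185 + G)/(-568 + V))/6 = (-185 + G)/(6*(-568 + V)))
√(N(600, 74) + n(34, 9)) = √((-185 + 600)/(6*(-568 + 74)) + 9*34) = √((⅙)*415/(-494) + 306) = √((⅙)*(-1/494)*415 + 306) = √(-415/2964 + 306) = √(906569/2964) = √671767629/1482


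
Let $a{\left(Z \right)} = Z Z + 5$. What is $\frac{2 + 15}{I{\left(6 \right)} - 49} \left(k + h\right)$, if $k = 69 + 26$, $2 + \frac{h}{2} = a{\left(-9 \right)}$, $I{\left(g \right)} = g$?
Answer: $- \frac{4471}{43} \approx -103.98$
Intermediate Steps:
$a{\left(Z \right)} = 5 + Z^{2}$ ($a{\left(Z \right)} = Z^{2} + 5 = 5 + Z^{2}$)
$h = 168$ ($h = -4 + 2 \left(5 + \left(-9\right)^{2}\right) = -4 + 2 \left(5 + 81\right) = -4 + 2 \cdot 86 = -4 + 172 = 168$)
$k = 95$
$\frac{2 + 15}{I{\left(6 \right)} - 49} \left(k + h\right) = \frac{2 + 15}{6 - 49} \left(95 + 168\right) = \frac{17}{-43} \cdot 263 = 17 \left(- \frac{1}{43}\right) 263 = \left(- \frac{17}{43}\right) 263 = - \frac{4471}{43}$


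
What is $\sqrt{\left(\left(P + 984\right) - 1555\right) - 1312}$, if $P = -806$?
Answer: $i \sqrt{2689} \approx 51.856 i$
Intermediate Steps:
$\sqrt{\left(\left(P + 984\right) - 1555\right) - 1312} = \sqrt{\left(\left(-806 + 984\right) - 1555\right) - 1312} = \sqrt{\left(178 - 1555\right) - 1312} = \sqrt{-1377 - 1312} = \sqrt{-2689} = i \sqrt{2689}$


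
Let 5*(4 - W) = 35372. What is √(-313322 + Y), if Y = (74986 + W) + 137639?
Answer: I*√2694185/5 ≈ 328.28*I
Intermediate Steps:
W = -35352/5 (W = 4 - ⅕*35372 = 4 - 35372/5 = -35352/5 ≈ -7070.4)
Y = 1027773/5 (Y = (74986 - 35352/5) + 137639 = 339578/5 + 137639 = 1027773/5 ≈ 2.0555e+5)
√(-313322 + Y) = √(-313322 + 1027773/5) = √(-538837/5) = I*√2694185/5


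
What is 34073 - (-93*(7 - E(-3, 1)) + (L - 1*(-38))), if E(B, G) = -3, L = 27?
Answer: 34938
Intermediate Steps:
34073 - (-93*(7 - E(-3, 1)) + (L - 1*(-38))) = 34073 - (-93*(7 - 1*(-3)) + (27 - 1*(-38))) = 34073 - (-93*(7 + 3) + (27 + 38)) = 34073 - (-93*10 + 65) = 34073 - (-930 + 65) = 34073 - 1*(-865) = 34073 + 865 = 34938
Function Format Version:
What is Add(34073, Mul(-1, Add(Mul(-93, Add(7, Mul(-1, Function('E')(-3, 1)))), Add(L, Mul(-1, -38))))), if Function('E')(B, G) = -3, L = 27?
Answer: 34938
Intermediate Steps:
Add(34073, Mul(-1, Add(Mul(-93, Add(7, Mul(-1, Function('E')(-3, 1)))), Add(L, Mul(-1, -38))))) = Add(34073, Mul(-1, Add(Mul(-93, Add(7, Mul(-1, -3))), Add(27, Mul(-1, -38))))) = Add(34073, Mul(-1, Add(Mul(-93, Add(7, 3)), Add(27, 38)))) = Add(34073, Mul(-1, Add(Mul(-93, 10), 65))) = Add(34073, Mul(-1, Add(-930, 65))) = Add(34073, Mul(-1, -865)) = Add(34073, 865) = 34938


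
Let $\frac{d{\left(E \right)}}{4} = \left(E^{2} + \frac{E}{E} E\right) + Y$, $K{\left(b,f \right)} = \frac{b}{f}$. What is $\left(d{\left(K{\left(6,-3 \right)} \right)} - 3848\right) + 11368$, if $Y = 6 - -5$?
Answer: $7572$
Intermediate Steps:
$Y = 11$ ($Y = 6 + 5 = 11$)
$d{\left(E \right)} = 44 + 4 E + 4 E^{2}$ ($d{\left(E \right)} = 4 \left(\left(E^{2} + \frac{E}{E} E\right) + 11\right) = 4 \left(\left(E^{2} + 1 E\right) + 11\right) = 4 \left(\left(E^{2} + E\right) + 11\right) = 4 \left(\left(E + E^{2}\right) + 11\right) = 4 \left(11 + E + E^{2}\right) = 44 + 4 E + 4 E^{2}$)
$\left(d{\left(K{\left(6,-3 \right)} \right)} - 3848\right) + 11368 = \left(\left(44 + 4 \frac{6}{-3} + 4 \left(\frac{6}{-3}\right)^{2}\right) - 3848\right) + 11368 = \left(\left(44 + 4 \cdot 6 \left(- \frac{1}{3}\right) + 4 \left(6 \left(- \frac{1}{3}\right)\right)^{2}\right) - 3848\right) + 11368 = \left(\left(44 + 4 \left(-2\right) + 4 \left(-2\right)^{2}\right) - 3848\right) + 11368 = \left(\left(44 - 8 + 4 \cdot 4\right) - 3848\right) + 11368 = \left(\left(44 - 8 + 16\right) - 3848\right) + 11368 = \left(52 - 3848\right) + 11368 = -3796 + 11368 = 7572$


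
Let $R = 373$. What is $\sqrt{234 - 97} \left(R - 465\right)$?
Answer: $- 92 \sqrt{137} \approx -1076.8$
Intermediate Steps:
$\sqrt{234 - 97} \left(R - 465\right) = \sqrt{234 - 97} \left(373 - 465\right) = \sqrt{137} \left(-92\right) = - 92 \sqrt{137}$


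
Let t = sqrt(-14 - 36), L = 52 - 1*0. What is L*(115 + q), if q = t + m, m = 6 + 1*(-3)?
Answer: 6136 + 260*I*sqrt(2) ≈ 6136.0 + 367.7*I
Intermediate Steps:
L = 52 (L = 52 + 0 = 52)
m = 3 (m = 6 - 3 = 3)
t = 5*I*sqrt(2) (t = sqrt(-50) = 5*I*sqrt(2) ≈ 7.0711*I)
q = 3 + 5*I*sqrt(2) (q = 5*I*sqrt(2) + 3 = 3 + 5*I*sqrt(2) ≈ 3.0 + 7.0711*I)
L*(115 + q) = 52*(115 + (3 + 5*I*sqrt(2))) = 52*(118 + 5*I*sqrt(2)) = 6136 + 260*I*sqrt(2)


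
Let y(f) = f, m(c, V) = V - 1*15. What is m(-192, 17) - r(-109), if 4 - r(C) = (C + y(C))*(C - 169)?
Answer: 60602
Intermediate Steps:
m(c, V) = -15 + V (m(c, V) = V - 15 = -15 + V)
r(C) = 4 - 2*C*(-169 + C) (r(C) = 4 - (C + C)*(C - 169) = 4 - 2*C*(-169 + C))
m(-192, 17) - r(-109) = (-15 + 17) - (4 - 2*(-109)**2 + 338*(-109)) = 2 - (4 - 2*11881 - 36842) = 2 - (4 - 23762 - 36842) = 2 - 1*(-60600) = 2 + 60600 = 60602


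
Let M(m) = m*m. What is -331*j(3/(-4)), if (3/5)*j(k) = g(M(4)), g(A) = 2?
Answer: -3310/3 ≈ -1103.3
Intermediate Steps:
M(m) = m²
j(k) = 10/3 (j(k) = (5/3)*2 = 10/3)
-331*j(3/(-4)) = -331*10/3 = -3310/3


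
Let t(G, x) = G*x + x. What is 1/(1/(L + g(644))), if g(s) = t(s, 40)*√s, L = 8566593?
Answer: 8566593 + 51600*√161 ≈ 9.2213e+6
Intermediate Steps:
t(G, x) = x + G*x
g(s) = √s*(40 + 40*s) (g(s) = (40*(1 + s))*√s = (40 + 40*s)*√s = √s*(40 + 40*s))
1/(1/(L + g(644))) = 1/(1/(8566593 + 40*√644*(1 + 644))) = 1/(1/(8566593 + 40*(2*√161)*645)) = 1/(1/(8566593 + 51600*√161)) = 8566593 + 51600*√161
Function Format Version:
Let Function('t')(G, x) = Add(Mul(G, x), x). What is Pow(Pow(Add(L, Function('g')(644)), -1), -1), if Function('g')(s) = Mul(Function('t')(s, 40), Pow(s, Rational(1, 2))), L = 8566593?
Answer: Add(8566593, Mul(51600, Pow(161, Rational(1, 2)))) ≈ 9.2213e+6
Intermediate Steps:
Function('t')(G, x) = Add(x, Mul(G, x))
Function('g')(s) = Mul(Pow(s, Rational(1, 2)), Add(40, Mul(40, s))) (Function('g')(s) = Mul(Mul(40, Add(1, s)), Pow(s, Rational(1, 2))) = Mul(Add(40, Mul(40, s)), Pow(s, Rational(1, 2))) = Mul(Pow(s, Rational(1, 2)), Add(40, Mul(40, s))))
Pow(Pow(Add(L, Function('g')(644)), -1), -1) = Pow(Pow(Add(8566593, Mul(40, Pow(644, Rational(1, 2)), Add(1, 644))), -1), -1) = Pow(Pow(Add(8566593, Mul(40, Mul(2, Pow(161, Rational(1, 2))), 645)), -1), -1) = Pow(Pow(Add(8566593, Mul(51600, Pow(161, Rational(1, 2)))), -1), -1) = Add(8566593, Mul(51600, Pow(161, Rational(1, 2))))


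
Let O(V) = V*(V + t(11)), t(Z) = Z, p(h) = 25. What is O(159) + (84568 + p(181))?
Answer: 111623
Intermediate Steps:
O(V) = V*(11 + V) (O(V) = V*(V + 11) = V*(11 + V))
O(159) + (84568 + p(181)) = 159*(11 + 159) + (84568 + 25) = 159*170 + 84593 = 27030 + 84593 = 111623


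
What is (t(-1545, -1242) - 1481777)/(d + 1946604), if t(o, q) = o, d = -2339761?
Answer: 1483322/393157 ≈ 3.7729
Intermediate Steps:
(t(-1545, -1242) - 1481777)/(d + 1946604) = (-1545 - 1481777)/(-2339761 + 1946604) = -1483322/(-393157) = -1483322*(-1/393157) = 1483322/393157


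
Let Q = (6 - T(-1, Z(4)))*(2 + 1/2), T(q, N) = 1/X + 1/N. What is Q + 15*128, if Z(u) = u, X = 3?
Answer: 46405/24 ≈ 1933.5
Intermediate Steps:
T(q, N) = ⅓ + 1/N (T(q, N) = 1/3 + 1/N = 1*(⅓) + 1/N = ⅓ + 1/N)
Q = 325/24 (Q = (6 - (3 + 4)/(3*4))*(2 + 1/2) = (6 - 7/(3*4))*(2 + 1*(½)) = (6 - 1*7/12)*(2 + ½) = (6 - 7/12)*(5/2) = (65/12)*(5/2) = 325/24 ≈ 13.542)
Q + 15*128 = 325/24 + 15*128 = 325/24 + 1920 = 46405/24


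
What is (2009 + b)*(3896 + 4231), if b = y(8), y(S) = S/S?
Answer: 16335270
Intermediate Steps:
y(S) = 1
b = 1
(2009 + b)*(3896 + 4231) = (2009 + 1)*(3896 + 4231) = 2010*8127 = 16335270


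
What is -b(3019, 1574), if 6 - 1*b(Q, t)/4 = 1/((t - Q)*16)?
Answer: -138721/5780 ≈ -24.000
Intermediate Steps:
b(Q, t) = 24 - 4/(-16*Q + 16*t) (b(Q, t) = 24 - 4*1/(16*(t - Q)) = 24 - 4/(-16*Q + 16*t))
-b(3019, 1574) = -(¼ - 24*1574 + 24*3019)/(3019 - 1*1574) = -(¼ - 37776 + 72456)/(3019 - 1574) = -138721/(1445*4) = -1*138721/5780 = -138721/5780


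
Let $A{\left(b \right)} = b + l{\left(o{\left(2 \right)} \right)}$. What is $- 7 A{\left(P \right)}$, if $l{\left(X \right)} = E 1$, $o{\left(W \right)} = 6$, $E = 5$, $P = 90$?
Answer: $-665$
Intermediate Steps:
$l{\left(X \right)} = 5$ ($l{\left(X \right)} = 5 \cdot 1 = 5$)
$A{\left(b \right)} = 5 + b$ ($A{\left(b \right)} = b + 5 = 5 + b$)
$- 7 A{\left(P \right)} = - 7 \left(5 + 90\right) = \left(-7\right) 95 = -665$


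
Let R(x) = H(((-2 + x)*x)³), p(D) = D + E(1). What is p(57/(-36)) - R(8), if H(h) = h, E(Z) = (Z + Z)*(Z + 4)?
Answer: -1327003/12 ≈ -1.1058e+5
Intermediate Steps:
E(Z) = 2*Z*(4 + Z) (E(Z) = (2*Z)*(4 + Z) = 2*Z*(4 + Z))
p(D) = 10 + D (p(D) = D + 2*1*(4 + 1) = D + 2*1*5 = D + 10 = 10 + D)
R(x) = x³*(-2 + x)³ (R(x) = ((-2 + x)*x)³ = (x*(-2 + x))³ = x³*(-2 + x)³)
p(57/(-36)) - R(8) = (10 + 57/(-36)) - 8³*(-2 + 8)³ = (10 + 57*(-1/36)) - 512*6³ = (10 - 19/12) - 512*216 = 101/12 - 1*110592 = 101/12 - 110592 = -1327003/12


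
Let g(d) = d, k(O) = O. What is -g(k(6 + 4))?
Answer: -10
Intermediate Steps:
-g(k(6 + 4)) = -(6 + 4) = -1*10 = -10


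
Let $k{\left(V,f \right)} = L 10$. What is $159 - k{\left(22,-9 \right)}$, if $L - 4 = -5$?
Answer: $169$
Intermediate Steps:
$L = -1$ ($L = 4 - 5 = -1$)
$k{\left(V,f \right)} = -10$ ($k{\left(V,f \right)} = \left(-1\right) 10 = -10$)
$159 - k{\left(22,-9 \right)} = 159 - -10 = 159 + 10 = 169$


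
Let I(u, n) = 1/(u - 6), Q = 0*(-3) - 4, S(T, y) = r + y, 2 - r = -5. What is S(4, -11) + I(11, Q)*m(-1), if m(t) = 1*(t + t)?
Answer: -22/5 ≈ -4.4000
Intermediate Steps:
r = 7 (r = 2 - 1*(-5) = 2 + 5 = 7)
S(T, y) = 7 + y
m(t) = 2*t (m(t) = 1*(2*t) = 2*t)
Q = -4 (Q = 0 - 4 = -4)
I(u, n) = 1/(-6 + u)
S(4, -11) + I(11, Q)*m(-1) = (7 - 11) + (2*(-1))/(-6 + 11) = -4 - 2/5 = -4 + (⅕)*(-2) = -4 - ⅖ = -22/5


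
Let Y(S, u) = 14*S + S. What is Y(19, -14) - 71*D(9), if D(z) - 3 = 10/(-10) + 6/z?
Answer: 287/3 ≈ 95.667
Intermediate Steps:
Y(S, u) = 15*S
D(z) = 2 + 6/z (D(z) = 3 + (10/(-10) + 6/z) = 3 + (10*(-⅒) + 6/z) = 3 + (-1 + 6/z) = 2 + 6/z)
Y(19, -14) - 71*D(9) = 15*19 - 71*(2 + 6/9) = 285 - 71*(2 + 6*(⅑)) = 285 - 71*(2 + ⅔) = 285 - 71*8/3 = 285 - 568/3 = 287/3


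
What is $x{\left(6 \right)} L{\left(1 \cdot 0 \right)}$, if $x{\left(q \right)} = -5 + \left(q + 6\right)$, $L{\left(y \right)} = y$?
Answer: $0$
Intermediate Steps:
$x{\left(q \right)} = 1 + q$ ($x{\left(q \right)} = -5 + \left(6 + q\right) = 1 + q$)
$x{\left(6 \right)} L{\left(1 \cdot 0 \right)} = \left(1 + 6\right) 1 \cdot 0 = 7 \cdot 0 = 0$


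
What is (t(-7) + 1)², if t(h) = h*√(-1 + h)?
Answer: (1 - 14*I*√2)² ≈ -391.0 - 39.598*I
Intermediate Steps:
(t(-7) + 1)² = (-7*√(-1 - 7) + 1)² = (-14*I*√2 + 1)² = (1 - 14*I*√2)²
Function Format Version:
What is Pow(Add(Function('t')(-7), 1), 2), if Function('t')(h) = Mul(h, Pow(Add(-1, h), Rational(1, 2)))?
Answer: Pow(Add(1, Mul(-14, I, Pow(2, Rational(1, 2)))), 2) ≈ Add(-391.00, Mul(-39.598, I))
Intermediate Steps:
Pow(Add(Function('t')(-7), 1), 2) = Pow(Add(Mul(-7, Pow(Add(-1, -7), Rational(1, 2))), 1), 2) = Pow(Add(Mul(-7, Pow(-8, Rational(1, 2))), 1), 2) = Pow(Add(Mul(-7, Mul(2, I, Pow(2, Rational(1, 2)))), 1), 2) = Pow(Add(Mul(-14, I, Pow(2, Rational(1, 2))), 1), 2) = Pow(Add(1, Mul(-14, I, Pow(2, Rational(1, 2)))), 2)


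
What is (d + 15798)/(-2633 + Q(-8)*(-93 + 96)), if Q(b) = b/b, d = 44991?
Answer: -60789/2630 ≈ -23.114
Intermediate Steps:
Q(b) = 1
(d + 15798)/(-2633 + Q(-8)*(-93 + 96)) = (44991 + 15798)/(-2633 + 1*(-93 + 96)) = 60789/(-2633 + 1*3) = 60789/(-2633 + 3) = 60789/(-2630) = 60789*(-1/2630) = -60789/2630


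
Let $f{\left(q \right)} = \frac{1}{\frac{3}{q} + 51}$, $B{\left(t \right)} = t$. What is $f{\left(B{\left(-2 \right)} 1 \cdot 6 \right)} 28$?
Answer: $\frac{16}{29} \approx 0.55172$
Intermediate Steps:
$f{\left(q \right)} = \frac{1}{51 + \frac{3}{q}}$
$f{\left(B{\left(-2 \right)} 1 \cdot 6 \right)} 28 = \frac{\left(-2\right) 1 \cdot 6}{3 \left(1 + 17 \left(-2\right) 1 \cdot 6\right)} 28 = \frac{\left(-2\right) 6}{3 \left(1 + 17 \left(\left(-2\right) 6\right)\right)} 28 = \frac{1}{3} \left(-12\right) \frac{1}{1 + 17 \left(-12\right)} 28 = \frac{1}{3} \left(-12\right) \frac{1}{1 - 204} \cdot 28 = \frac{1}{3} \left(-12\right) \frac{1}{-203} \cdot 28 = \frac{1}{3} \left(-12\right) \left(- \frac{1}{203}\right) 28 = \frac{4}{203} \cdot 28 = \frac{16}{29}$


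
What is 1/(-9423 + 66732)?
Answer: 1/57309 ≈ 1.7449e-5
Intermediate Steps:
1/(-9423 + 66732) = 1/57309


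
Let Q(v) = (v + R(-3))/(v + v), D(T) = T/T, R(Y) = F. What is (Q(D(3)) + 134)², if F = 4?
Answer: 74529/4 ≈ 18632.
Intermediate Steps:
R(Y) = 4
D(T) = 1
Q(v) = (4 + v)/(2*v) (Q(v) = (v + 4)/(v + v) = (4 + v)/((2*v)) = (4 + v)*(1/(2*v)) = (4 + v)/(2*v))
(Q(D(3)) + 134)² = ((½)*(4 + 1)/1 + 134)² = ((½)*1*5 + 134)² = (5/2 + 134)² = (273/2)² = 74529/4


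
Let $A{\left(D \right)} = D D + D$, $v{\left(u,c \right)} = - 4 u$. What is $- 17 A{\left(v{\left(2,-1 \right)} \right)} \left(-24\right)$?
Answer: $22848$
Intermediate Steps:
$A{\left(D \right)} = D + D^{2}$ ($A{\left(D \right)} = D^{2} + D = D + D^{2}$)
$- 17 A{\left(v{\left(2,-1 \right)} \right)} \left(-24\right) = - 17 \left(-4\right) 2 \left(1 - 8\right) \left(-24\right) = - 17 \left(- 8 \left(1 - 8\right)\right) \left(-24\right) = - 17 \left(\left(-8\right) \left(-7\right)\right) \left(-24\right) = \left(-17\right) 56 \left(-24\right) = \left(-952\right) \left(-24\right) = 22848$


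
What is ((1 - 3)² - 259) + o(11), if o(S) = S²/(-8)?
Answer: -2161/8 ≈ -270.13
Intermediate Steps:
o(S) = -S²/8 (o(S) = S²*(-⅛) = -S²/8)
((1 - 3)² - 259) + o(11) = ((1 - 3)² - 259) - ⅛*11² = ((-2)² - 259) - ⅛*121 = (4 - 259) - 121/8 = -255 - 121/8 = -2161/8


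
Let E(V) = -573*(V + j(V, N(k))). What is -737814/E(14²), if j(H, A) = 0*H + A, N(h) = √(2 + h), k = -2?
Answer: 17567/2674 ≈ 6.5696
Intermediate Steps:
j(H, A) = A (j(H, A) = 0 + A = A)
E(V) = -573*V (E(V) = -573*(V + √(2 - 2)) = -573*(V + √0) = -573*(V + 0) = -573*V)
-737814/E(14²) = -737814/((-573*14²)) = -737814/((-573*196)) = -737814/(-112308) = -737814*(-1/112308) = 17567/2674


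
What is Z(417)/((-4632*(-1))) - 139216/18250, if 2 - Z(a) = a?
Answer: -326211131/42267000 ≈ -7.7179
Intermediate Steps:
Z(a) = 2 - a
Z(417)/((-4632*(-1))) - 139216/18250 = (2 - 1*417)/((-4632*(-1))) - 139216/18250 = (2 - 417)/4632 - 139216*1/18250 = -415*1/4632 - 69608/9125 = -415/4632 - 69608/9125 = -326211131/42267000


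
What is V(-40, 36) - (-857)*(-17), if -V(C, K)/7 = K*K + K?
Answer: -23893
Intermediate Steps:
V(C, K) = -7*K - 7*K² (V(C, K) = -7*(K*K + K) = -7*(K² + K) = -7*(K + K²) = -7*K - 7*K²)
V(-40, 36) - (-857)*(-17) = -7*36*(1 + 36) - (-857)*(-17) = -7*36*37 - 1*14569 = -9324 - 14569 = -23893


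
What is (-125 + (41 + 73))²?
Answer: 121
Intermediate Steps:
(-125 + (41 + 73))² = (-125 + 114)² = (-11)² = 121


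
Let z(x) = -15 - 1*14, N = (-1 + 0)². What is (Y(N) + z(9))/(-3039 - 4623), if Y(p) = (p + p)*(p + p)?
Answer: 25/7662 ≈ 0.0032629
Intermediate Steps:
N = 1 (N = (-1)² = 1)
Y(p) = 4*p² (Y(p) = (2*p)*(2*p) = 4*p²)
z(x) = -29 (z(x) = -15 - 14 = -29)
(Y(N) + z(9))/(-3039 - 4623) = (4*1² - 29)/(-3039 - 4623) = (4*1 - 29)/(-7662) = (4 - 29)*(-1/7662) = -25*(-1/7662) = 25/7662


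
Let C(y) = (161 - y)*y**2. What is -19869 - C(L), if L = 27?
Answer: -117555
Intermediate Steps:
C(y) = y**2*(161 - y)
-19869 - C(L) = -19869 - 27**2*(161 - 1*27) = -19869 - 729*(161 - 27) = -19869 - 729*134 = -19869 - 1*97686 = -19869 - 97686 = -117555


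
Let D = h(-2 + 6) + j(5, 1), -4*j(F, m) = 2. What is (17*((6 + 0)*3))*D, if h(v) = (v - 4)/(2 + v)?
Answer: -153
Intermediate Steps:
j(F, m) = -1/2 (j(F, m) = -1/4*2 = -1/2)
h(v) = (-4 + v)/(2 + v)
D = -1/2 (D = (-4 + (-2 + 6))/(2 + (-2 + 6)) - 1/2 = (-4 + 4)/(2 + 4) - 1/2 = 0/6 - 1/2 = (1/6)*0 - 1/2 = 0 - 1/2 = -1/2 ≈ -0.50000)
(17*((6 + 0)*3))*D = (17*((6 + 0)*3))*(-1/2) = (17*(6*3))*(-1/2) = (17*18)*(-1/2) = 306*(-1/2) = -153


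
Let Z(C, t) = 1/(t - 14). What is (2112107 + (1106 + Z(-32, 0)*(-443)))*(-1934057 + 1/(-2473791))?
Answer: -70775034741521758700/17316537 ≈ -4.0871e+12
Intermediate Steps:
Z(C, t) = 1/(-14 + t)
(2112107 + (1106 + Z(-32, 0)*(-443)))*(-1934057 + 1/(-2473791)) = (2112107 + (1106 - 443/(-14 + 0)))*(-1934057 + 1/(-2473791)) = (2112107 + (1106 - 443/(-14)))*(-1934057 - 1/2473791) = (2112107 + (1106 - 1/14*(-443)))*(-4784452800088/2473791) = (2112107 + (1106 + 443/14))*(-4784452800088/2473791) = (2112107 + 15927/14)*(-4784452800088/2473791) = (29585425/14)*(-4784452800088/2473791) = -70775034741521758700/17316537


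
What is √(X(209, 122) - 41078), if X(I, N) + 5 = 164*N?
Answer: 5*I*√843 ≈ 145.17*I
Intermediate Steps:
X(I, N) = -5 + 164*N
√(X(209, 122) - 41078) = √((-5 + 164*122) - 41078) = √((-5 + 20008) - 41078) = √(20003 - 41078) = √(-21075) = 5*I*√843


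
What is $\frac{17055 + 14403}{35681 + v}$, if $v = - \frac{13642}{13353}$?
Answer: $\frac{420058674}{476434751} \approx 0.88167$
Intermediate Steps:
$v = - \frac{13642}{13353}$ ($v = \left(-13642\right) \frac{1}{13353} = - \frac{13642}{13353} \approx -1.0216$)
$\frac{17055 + 14403}{35681 + v} = \frac{17055 + 14403}{35681 - \frac{13642}{13353}} = \frac{31458}{\frac{476434751}{13353}} = 31458 \cdot \frac{13353}{476434751} = \frac{420058674}{476434751}$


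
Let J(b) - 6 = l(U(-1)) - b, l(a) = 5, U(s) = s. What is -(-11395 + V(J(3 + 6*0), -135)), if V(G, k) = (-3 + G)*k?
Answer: 12070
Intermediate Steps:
J(b) = 11 - b (J(b) = 6 + (5 - b) = 11 - b)
V(G, k) = k*(-3 + G)
-(-11395 + V(J(3 + 6*0), -135)) = -(-11395 - 135*(-3 + (11 - (3 + 6*0)))) = -(-11395 - 135*(-3 + (11 - (3 + 0)))) = -(-11395 - 135*(-3 + (11 - 1*3))) = -(-11395 - 135*(-3 + (11 - 3))) = -(-11395 - 135*(-3 + 8)) = -(-11395 - 135*5) = -(-11395 - 675) = -1*(-12070) = 12070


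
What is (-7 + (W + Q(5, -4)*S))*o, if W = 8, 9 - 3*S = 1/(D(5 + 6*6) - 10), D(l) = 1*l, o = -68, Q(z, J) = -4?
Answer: 69292/93 ≈ 745.08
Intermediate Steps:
D(l) = l
S = 278/93 (S = 3 - 1/(3*((5 + 6*6) - 10)) = 3 - 1/(3*((5 + 36) - 10)) = 3 - 1/(3*(41 - 10)) = 3 - ⅓/31 = 3 - ⅓*1/31 = 3 - 1/93 = 278/93 ≈ 2.9892)
(-7 + (W + Q(5, -4)*S))*o = (-7 + (8 - 4*278/93))*(-68) = (-7 + (8 - 1112/93))*(-68) = (-7 - 368/93)*(-68) = -1019/93*(-68) = 69292/93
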